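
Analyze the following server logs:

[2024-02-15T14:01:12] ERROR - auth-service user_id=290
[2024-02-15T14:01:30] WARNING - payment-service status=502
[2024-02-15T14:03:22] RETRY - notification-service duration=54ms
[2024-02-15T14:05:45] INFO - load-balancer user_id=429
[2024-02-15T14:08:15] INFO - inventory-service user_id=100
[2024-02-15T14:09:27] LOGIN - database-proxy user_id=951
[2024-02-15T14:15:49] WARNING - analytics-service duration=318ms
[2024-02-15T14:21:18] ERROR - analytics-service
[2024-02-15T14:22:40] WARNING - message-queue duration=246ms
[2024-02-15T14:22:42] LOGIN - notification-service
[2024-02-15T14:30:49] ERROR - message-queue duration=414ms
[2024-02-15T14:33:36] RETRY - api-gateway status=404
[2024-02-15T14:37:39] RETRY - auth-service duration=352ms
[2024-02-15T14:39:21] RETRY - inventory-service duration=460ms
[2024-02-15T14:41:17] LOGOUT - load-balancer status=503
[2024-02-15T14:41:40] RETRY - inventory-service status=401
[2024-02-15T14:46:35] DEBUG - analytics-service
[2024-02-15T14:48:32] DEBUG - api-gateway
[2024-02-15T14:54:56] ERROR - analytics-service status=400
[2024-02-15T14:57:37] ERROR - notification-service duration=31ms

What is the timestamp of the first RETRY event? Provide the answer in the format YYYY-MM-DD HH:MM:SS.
2024-02-15 14:03:22

To find the first event:

1. Filter for all RETRY events
2. Sort by timestamp
3. Select the first one
4. Timestamp: 2024-02-15 14:03:22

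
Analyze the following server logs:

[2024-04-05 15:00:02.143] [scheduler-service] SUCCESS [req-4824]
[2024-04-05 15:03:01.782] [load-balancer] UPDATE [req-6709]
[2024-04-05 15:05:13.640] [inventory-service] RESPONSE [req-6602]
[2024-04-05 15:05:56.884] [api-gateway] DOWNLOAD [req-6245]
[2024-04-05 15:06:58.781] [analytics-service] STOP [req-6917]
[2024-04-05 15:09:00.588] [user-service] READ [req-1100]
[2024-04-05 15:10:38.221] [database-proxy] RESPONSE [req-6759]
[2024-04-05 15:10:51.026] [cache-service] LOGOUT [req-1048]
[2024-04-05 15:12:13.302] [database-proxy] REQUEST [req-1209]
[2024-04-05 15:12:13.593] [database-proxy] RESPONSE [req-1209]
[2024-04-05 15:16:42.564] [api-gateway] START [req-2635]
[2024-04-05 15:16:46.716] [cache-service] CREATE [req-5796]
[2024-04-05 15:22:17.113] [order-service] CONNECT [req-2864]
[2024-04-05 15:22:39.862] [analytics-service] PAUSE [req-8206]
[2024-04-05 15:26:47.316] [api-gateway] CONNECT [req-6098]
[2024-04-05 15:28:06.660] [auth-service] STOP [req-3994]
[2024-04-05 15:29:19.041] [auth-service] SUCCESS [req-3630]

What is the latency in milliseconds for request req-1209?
291

To calculate latency:

1. Find REQUEST with id req-1209: 2024-04-05 15:12:13.302
2. Find RESPONSE with id req-1209: 2024-04-05 15:12:13.593
3. Latency: 2024-04-05 15:12:13.593 - 2024-04-05 15:12:13.302 = 291ms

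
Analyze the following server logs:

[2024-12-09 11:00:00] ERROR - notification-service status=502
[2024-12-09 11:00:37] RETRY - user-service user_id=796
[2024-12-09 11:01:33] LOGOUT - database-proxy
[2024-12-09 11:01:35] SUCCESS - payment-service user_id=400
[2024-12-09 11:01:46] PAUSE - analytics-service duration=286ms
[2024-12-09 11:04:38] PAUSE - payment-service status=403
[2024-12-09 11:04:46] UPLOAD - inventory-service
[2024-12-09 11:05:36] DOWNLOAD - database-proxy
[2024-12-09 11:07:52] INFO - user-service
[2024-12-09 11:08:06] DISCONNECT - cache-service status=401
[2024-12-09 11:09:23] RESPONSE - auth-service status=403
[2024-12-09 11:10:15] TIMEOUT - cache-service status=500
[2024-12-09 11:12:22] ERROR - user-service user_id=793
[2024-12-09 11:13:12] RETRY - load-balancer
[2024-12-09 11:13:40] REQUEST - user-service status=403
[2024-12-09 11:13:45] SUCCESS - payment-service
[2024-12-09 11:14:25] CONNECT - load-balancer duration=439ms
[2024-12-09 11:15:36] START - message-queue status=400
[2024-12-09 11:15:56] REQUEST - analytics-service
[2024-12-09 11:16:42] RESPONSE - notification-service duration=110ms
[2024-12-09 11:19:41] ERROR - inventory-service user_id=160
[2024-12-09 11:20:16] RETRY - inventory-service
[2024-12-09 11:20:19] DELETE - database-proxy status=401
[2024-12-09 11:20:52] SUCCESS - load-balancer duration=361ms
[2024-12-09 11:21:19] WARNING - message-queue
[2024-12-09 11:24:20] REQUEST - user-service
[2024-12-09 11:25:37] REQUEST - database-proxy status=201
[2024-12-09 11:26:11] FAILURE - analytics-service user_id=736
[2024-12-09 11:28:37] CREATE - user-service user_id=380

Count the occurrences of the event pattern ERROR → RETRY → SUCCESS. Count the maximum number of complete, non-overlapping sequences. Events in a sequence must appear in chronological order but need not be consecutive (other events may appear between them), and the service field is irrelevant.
3

To count sequences:

1. Look for pattern: ERROR → RETRY → SUCCESS
2. Greedily scan the log in chronological order, matching each sequence element in turn (ignoring service)
3. Each time the full pattern completes, increment the count and restart matching from the next event
4. Complete non-overlapping sequences found: 3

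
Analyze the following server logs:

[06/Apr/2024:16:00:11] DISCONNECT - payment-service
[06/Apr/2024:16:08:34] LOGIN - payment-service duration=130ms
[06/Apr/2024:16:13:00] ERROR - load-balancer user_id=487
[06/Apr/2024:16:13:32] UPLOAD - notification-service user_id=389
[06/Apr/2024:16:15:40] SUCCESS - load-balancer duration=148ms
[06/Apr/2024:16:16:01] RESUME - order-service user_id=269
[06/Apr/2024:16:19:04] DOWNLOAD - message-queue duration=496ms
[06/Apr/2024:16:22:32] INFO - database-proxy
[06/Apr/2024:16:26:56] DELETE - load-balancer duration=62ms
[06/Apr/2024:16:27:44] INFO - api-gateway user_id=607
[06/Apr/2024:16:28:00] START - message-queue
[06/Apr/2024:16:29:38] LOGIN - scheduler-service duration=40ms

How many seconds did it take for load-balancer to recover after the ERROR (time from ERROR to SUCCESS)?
160

To calculate recovery time:

1. Find ERROR event for load-balancer: 06/Apr/2024:16:13:00
2. Find next SUCCESS event for load-balancer: 06/Apr/2024:16:15:40
3. Recovery time: 06/Apr/2024:16:15:40 - 06/Apr/2024:16:13:00 = 160 seconds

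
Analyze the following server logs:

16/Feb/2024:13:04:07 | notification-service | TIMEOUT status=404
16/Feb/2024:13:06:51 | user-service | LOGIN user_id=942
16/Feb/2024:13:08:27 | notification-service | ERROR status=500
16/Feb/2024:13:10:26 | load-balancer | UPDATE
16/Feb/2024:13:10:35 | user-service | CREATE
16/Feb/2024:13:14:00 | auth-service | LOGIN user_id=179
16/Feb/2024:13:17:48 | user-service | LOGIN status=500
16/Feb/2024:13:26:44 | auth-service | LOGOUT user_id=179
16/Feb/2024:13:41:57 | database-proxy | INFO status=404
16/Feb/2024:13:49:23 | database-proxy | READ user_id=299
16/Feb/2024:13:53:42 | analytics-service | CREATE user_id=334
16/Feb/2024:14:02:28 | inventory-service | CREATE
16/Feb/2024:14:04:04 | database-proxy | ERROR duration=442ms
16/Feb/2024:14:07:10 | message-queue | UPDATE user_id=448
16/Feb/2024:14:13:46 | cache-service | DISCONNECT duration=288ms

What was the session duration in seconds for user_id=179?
764

To calculate session duration:

1. Find LOGIN event for user_id=179: 16/Feb/2024:13:14:00
2. Find LOGOUT event for user_id=179: 16/Feb/2024:13:26:44
3. Session duration: 16/Feb/2024:13:26:44 - 16/Feb/2024:13:14:00 = 764 seconds (12 minutes)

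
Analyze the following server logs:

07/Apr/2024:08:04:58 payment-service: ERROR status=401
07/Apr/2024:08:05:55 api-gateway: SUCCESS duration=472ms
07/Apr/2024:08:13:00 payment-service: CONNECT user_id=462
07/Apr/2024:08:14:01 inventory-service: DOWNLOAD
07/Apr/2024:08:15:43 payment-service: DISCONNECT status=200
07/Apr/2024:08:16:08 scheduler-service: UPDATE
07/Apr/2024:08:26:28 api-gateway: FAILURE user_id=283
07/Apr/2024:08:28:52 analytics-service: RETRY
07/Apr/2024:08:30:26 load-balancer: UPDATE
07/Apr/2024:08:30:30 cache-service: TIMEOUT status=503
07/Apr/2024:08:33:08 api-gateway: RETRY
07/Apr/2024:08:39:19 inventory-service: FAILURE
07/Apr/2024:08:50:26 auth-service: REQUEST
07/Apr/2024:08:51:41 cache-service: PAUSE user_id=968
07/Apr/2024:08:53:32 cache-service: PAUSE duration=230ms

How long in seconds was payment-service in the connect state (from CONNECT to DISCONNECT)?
163

To calculate state duration:

1. Find CONNECT event for payment-service: 07/Apr/2024:08:13:00
2. Find DISCONNECT event for payment-service: 07/Apr/2024:08:15:43
3. Calculate duration: 07/Apr/2024:08:15:43 - 07/Apr/2024:08:13:00 = 163 seconds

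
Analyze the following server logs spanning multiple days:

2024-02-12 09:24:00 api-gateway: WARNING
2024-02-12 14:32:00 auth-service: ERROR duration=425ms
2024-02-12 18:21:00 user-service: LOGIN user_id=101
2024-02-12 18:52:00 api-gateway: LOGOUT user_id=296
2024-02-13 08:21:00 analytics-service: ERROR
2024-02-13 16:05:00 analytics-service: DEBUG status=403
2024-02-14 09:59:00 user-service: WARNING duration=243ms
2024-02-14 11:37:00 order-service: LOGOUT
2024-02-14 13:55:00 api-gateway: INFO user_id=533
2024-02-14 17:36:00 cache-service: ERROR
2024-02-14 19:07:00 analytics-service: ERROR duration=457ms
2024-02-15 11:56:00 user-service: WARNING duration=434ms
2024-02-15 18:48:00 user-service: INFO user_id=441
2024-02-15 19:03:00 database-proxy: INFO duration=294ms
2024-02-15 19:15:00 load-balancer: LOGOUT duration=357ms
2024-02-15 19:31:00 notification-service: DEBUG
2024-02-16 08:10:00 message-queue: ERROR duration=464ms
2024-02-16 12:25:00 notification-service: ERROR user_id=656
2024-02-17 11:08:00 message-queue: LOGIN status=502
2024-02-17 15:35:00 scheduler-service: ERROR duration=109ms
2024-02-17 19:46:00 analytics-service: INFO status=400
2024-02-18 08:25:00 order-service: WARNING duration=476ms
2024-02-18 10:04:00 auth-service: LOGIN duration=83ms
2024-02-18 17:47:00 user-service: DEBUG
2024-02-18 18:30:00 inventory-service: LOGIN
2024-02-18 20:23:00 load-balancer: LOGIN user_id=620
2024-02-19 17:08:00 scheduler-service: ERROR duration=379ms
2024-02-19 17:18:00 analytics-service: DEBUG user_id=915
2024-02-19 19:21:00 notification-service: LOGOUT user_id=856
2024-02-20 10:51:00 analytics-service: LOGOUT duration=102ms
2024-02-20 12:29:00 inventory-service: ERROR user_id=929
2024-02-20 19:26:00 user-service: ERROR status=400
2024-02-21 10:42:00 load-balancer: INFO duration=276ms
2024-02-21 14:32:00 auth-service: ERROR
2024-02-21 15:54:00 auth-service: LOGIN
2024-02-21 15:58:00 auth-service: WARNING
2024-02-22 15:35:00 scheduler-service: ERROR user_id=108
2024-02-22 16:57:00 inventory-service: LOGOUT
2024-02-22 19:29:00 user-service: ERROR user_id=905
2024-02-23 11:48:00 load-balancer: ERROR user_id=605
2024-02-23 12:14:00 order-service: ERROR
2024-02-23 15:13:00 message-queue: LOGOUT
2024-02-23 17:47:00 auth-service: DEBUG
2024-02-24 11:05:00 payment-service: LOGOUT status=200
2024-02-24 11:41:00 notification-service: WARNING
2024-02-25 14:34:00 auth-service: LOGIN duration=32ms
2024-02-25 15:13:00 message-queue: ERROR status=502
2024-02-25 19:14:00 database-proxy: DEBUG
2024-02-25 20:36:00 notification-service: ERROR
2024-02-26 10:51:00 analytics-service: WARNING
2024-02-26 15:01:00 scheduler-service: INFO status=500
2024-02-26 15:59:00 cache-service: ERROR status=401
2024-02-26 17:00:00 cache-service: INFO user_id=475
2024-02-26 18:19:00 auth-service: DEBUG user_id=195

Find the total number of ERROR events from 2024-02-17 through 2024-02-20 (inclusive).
4

To filter by date range:

1. Date range: 2024-02-17 through 2024-02-20, both dates inclusive
2. Filter for ERROR events whose date falls in this range
3. Count matching events: 4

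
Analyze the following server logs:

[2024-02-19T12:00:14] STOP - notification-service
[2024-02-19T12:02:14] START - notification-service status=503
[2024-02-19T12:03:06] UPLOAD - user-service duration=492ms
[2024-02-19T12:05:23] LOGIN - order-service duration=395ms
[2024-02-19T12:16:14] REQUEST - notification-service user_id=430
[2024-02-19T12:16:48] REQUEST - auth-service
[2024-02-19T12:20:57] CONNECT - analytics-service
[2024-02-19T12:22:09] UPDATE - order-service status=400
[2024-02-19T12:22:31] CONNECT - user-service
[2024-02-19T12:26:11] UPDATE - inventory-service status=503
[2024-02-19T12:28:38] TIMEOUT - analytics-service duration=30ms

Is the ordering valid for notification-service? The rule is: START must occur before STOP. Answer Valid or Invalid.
Invalid

To validate ordering:

1. Required order: START → STOP
2. Rule: START must occur before STOP
3. Check actual order of events for notification-service
4. Result: Invalid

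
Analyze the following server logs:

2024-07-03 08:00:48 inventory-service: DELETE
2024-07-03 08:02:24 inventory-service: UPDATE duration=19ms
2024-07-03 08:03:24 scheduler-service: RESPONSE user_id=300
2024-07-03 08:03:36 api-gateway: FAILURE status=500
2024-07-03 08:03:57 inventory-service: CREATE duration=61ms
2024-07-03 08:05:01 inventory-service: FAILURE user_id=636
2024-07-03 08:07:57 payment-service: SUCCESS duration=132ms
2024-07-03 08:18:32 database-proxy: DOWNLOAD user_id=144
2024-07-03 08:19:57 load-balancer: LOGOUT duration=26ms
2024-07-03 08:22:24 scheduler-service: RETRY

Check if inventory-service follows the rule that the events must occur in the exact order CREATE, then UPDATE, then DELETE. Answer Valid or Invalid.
Invalid

To validate ordering:

1. Required order: CREATE → UPDATE → DELETE
2. Rule: the events must occur in the exact order CREATE, then UPDATE, then DELETE
3. Check actual order of events for inventory-service
4. Result: Invalid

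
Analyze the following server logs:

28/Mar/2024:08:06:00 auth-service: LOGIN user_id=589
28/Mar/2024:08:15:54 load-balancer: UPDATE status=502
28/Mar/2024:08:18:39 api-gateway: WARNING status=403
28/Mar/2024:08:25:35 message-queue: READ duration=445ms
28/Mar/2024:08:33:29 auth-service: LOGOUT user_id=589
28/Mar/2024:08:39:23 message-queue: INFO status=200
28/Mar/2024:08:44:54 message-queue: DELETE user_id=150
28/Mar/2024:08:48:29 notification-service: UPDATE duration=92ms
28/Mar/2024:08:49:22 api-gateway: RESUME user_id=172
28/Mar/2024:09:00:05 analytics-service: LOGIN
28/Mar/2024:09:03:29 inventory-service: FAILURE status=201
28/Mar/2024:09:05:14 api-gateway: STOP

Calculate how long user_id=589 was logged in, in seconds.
1649

To calculate session duration:

1. Find LOGIN event for user_id=589: 28/Mar/2024:08:06:00
2. Find LOGOUT event for user_id=589: 28/Mar/2024:08:33:29
3. Session duration: 28/Mar/2024:08:33:29 - 28/Mar/2024:08:06:00 = 1649 seconds (27 minutes)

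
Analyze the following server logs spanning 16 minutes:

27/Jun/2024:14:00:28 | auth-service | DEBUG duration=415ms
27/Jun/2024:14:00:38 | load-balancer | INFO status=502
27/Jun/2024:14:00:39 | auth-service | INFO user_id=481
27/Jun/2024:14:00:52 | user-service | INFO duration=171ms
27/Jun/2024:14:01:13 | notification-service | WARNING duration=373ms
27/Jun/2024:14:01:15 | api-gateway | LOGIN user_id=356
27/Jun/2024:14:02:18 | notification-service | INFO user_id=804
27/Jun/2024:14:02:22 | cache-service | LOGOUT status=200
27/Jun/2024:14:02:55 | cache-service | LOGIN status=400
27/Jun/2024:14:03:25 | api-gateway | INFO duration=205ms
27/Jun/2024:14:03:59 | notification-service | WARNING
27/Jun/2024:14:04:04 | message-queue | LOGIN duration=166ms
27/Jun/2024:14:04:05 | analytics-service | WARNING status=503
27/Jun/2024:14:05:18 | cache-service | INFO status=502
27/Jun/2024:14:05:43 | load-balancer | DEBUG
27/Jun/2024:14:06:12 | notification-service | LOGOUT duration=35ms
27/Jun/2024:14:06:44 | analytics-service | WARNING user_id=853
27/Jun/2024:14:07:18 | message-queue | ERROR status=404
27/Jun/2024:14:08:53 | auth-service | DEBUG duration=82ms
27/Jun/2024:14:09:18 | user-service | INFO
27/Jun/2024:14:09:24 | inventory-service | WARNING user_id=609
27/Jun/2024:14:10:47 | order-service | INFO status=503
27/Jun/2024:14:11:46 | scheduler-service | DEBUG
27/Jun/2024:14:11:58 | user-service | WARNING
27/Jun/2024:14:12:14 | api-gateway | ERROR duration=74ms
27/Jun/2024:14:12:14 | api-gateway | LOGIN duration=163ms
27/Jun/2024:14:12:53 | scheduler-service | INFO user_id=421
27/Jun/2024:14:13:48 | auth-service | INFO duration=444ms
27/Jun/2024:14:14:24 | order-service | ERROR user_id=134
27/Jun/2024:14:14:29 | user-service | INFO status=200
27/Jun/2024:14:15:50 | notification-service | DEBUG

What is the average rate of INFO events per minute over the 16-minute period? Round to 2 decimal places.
0.69

To calculate the rate:

1. Count total INFO events: 11
2. Total time period: 16 minutes
3. Rate = 11 / 16 = 0.69 events per minute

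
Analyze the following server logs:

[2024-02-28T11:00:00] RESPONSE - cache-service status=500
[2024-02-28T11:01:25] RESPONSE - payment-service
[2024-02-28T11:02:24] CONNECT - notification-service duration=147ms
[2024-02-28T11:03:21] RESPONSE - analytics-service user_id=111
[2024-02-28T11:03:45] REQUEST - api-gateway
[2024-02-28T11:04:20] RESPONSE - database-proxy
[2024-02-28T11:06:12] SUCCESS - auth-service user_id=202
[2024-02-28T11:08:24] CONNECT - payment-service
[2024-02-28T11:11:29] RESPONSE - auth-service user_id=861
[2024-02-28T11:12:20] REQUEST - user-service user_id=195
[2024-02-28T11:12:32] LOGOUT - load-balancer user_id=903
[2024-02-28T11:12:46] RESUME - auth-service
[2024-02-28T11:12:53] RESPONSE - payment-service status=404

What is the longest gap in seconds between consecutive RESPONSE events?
429

To find the longest gap:

1. Extract all RESPONSE events in chronological order
2. Calculate time differences between consecutive events
3. Find the maximum difference
4. Longest gap: 429 seconds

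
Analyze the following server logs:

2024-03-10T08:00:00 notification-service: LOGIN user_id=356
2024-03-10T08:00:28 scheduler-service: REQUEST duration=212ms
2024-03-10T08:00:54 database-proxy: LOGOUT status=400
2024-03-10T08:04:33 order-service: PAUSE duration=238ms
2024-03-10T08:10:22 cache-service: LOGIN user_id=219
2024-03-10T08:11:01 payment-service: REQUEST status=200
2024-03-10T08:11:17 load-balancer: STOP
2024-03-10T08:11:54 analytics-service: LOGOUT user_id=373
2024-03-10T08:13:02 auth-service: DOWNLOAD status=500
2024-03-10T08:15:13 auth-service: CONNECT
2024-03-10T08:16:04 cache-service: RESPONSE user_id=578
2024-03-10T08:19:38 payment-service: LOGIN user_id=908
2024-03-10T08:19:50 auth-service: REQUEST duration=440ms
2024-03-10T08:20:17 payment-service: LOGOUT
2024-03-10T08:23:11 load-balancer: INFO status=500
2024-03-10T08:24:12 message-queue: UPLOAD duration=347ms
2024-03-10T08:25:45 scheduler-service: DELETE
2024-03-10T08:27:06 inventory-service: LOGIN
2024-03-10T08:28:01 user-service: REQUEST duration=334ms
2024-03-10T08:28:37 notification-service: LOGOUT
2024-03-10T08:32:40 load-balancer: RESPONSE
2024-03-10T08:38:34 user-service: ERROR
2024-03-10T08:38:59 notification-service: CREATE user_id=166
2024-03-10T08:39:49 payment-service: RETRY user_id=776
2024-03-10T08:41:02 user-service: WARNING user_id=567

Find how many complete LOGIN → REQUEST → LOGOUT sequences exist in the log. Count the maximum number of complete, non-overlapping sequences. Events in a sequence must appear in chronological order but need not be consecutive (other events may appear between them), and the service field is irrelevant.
4

To count sequences:

1. Look for pattern: LOGIN → REQUEST → LOGOUT
2. Greedily scan the log in chronological order, matching each sequence element in turn (ignoring service)
3. Each time the full pattern completes, increment the count and restart matching from the next event
4. Complete non-overlapping sequences found: 4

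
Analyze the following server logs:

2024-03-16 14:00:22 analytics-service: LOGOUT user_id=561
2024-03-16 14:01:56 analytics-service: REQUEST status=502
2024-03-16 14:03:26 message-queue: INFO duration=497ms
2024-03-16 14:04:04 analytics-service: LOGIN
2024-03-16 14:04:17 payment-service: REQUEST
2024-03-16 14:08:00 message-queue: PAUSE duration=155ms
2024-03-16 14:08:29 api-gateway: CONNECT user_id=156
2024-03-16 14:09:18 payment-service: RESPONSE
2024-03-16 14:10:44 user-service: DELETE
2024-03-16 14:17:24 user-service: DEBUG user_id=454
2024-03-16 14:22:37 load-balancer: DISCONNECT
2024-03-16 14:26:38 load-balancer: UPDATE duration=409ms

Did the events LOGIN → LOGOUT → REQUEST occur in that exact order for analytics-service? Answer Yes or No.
No

To verify sequence order:

1. Find all events in sequence LOGIN → LOGOUT → REQUEST for analytics-service
2. Extract their timestamps
3. Check if timestamps are in ascending order
4. Result: No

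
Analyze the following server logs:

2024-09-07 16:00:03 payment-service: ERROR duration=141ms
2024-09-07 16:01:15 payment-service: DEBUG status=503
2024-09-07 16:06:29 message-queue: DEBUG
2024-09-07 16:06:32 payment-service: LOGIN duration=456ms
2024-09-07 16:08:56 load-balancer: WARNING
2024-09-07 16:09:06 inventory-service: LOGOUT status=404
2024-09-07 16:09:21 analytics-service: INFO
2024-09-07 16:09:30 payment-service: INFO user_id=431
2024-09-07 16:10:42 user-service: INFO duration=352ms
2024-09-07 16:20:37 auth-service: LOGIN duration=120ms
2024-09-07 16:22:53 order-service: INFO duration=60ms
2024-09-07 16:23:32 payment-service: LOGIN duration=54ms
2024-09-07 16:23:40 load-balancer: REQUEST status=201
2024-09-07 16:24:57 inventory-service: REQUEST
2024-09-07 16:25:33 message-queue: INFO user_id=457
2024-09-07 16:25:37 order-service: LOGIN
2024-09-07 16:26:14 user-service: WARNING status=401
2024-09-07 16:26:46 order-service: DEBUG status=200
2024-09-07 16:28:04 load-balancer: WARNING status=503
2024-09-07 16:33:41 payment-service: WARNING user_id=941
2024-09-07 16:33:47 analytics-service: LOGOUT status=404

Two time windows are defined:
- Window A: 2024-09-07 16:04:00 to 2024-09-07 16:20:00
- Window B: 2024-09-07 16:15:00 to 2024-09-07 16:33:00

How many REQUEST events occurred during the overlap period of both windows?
0

To find overlap events:

1. Window A: 2024-09-07 16:04:00 to 2024-09-07 16:20:00
2. Window B: 2024-09-07 16:15:00 to 2024-09-07 16:33:00
3. Overlap period: 2024-09-07 16:15:00 to 2024-09-07 16:20:00
4. Count REQUEST events in overlap: 0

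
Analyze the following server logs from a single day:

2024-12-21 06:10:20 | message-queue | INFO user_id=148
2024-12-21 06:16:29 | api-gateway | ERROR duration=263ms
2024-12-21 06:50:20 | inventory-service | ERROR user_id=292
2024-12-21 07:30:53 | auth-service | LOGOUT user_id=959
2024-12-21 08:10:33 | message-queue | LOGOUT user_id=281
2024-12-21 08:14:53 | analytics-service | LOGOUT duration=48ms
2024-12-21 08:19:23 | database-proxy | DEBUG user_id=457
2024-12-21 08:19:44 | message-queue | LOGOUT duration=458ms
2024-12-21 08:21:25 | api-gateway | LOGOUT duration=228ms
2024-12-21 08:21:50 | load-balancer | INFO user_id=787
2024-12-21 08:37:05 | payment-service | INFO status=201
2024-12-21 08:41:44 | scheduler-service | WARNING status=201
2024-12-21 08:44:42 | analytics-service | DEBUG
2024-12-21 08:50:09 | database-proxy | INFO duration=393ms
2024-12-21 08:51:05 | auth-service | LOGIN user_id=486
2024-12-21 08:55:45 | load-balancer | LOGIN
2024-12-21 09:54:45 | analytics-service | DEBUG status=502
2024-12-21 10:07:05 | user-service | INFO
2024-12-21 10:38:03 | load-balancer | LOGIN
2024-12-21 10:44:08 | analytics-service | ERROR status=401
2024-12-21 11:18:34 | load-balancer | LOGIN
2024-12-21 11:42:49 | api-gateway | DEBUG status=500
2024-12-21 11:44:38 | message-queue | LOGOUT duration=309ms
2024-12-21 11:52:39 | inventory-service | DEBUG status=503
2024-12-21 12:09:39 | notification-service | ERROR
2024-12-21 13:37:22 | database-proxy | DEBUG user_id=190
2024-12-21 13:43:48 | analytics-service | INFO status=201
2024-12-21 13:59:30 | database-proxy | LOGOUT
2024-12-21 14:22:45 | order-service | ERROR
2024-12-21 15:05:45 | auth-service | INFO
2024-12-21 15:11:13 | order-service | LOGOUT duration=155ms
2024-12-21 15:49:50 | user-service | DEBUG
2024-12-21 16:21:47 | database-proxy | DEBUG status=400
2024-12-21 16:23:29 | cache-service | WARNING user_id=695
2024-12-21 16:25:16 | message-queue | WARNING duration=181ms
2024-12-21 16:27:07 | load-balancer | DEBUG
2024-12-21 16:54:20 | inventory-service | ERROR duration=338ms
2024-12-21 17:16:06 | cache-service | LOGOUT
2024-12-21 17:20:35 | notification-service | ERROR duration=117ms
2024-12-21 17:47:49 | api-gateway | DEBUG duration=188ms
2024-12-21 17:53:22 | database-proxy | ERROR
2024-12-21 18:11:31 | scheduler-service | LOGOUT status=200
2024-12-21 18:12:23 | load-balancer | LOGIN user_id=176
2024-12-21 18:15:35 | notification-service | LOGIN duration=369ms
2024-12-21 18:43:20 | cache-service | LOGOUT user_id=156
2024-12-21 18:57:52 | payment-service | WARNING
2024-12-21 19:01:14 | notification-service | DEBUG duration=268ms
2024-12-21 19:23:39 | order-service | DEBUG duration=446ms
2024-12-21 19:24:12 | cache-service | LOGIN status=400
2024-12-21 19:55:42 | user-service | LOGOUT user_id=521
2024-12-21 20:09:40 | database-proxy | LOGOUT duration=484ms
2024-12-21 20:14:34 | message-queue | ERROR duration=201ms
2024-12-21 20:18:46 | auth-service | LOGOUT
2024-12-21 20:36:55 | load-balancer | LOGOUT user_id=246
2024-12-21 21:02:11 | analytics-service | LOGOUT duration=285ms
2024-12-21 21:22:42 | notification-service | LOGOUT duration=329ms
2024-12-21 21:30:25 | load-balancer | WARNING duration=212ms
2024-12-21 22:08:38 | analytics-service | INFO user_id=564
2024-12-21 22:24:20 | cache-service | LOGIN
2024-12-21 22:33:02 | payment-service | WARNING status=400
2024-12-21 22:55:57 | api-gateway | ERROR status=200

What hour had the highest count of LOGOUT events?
8

To find the peak hour:

1. Group all LOGOUT events by hour
2. Count events in each hour
3. Find hour with maximum count
4. Peak hour: 8 (with 4 events)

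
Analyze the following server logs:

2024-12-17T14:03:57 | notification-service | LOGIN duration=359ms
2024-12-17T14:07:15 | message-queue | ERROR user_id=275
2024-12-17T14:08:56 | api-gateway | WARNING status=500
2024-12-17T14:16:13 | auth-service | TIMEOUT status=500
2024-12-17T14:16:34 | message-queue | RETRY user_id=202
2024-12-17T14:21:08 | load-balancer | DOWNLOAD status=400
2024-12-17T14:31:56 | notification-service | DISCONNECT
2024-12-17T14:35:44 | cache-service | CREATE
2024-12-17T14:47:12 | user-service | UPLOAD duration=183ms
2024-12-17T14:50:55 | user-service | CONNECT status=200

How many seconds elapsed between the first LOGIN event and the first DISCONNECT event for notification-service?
1679

To find the time between events:

1. Locate the first LOGIN event for notification-service: 2024-12-17T14:03:57
2. Locate the first DISCONNECT event for notification-service: 2024-12-17T14:31:56
3. Calculate the difference: 2024-12-17T14:31:56 - 2024-12-17T14:03:57 = 1679 seconds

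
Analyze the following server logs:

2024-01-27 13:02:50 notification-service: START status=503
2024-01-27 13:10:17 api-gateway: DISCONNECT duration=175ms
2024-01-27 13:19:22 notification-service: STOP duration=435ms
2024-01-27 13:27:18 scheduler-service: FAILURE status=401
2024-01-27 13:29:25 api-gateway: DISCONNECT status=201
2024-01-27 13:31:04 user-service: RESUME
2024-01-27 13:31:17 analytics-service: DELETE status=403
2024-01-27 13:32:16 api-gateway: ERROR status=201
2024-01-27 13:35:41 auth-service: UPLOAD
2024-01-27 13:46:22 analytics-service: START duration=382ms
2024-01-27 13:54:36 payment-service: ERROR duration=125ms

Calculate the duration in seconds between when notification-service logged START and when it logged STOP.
992

To find the time between events:

1. Locate the first START event for notification-service: 2024-01-27 13:02:50
2. Locate the first STOP event for notification-service: 2024-01-27 13:19:22
3. Calculate the difference: 2024-01-27 13:19:22 - 2024-01-27 13:02:50 = 992 seconds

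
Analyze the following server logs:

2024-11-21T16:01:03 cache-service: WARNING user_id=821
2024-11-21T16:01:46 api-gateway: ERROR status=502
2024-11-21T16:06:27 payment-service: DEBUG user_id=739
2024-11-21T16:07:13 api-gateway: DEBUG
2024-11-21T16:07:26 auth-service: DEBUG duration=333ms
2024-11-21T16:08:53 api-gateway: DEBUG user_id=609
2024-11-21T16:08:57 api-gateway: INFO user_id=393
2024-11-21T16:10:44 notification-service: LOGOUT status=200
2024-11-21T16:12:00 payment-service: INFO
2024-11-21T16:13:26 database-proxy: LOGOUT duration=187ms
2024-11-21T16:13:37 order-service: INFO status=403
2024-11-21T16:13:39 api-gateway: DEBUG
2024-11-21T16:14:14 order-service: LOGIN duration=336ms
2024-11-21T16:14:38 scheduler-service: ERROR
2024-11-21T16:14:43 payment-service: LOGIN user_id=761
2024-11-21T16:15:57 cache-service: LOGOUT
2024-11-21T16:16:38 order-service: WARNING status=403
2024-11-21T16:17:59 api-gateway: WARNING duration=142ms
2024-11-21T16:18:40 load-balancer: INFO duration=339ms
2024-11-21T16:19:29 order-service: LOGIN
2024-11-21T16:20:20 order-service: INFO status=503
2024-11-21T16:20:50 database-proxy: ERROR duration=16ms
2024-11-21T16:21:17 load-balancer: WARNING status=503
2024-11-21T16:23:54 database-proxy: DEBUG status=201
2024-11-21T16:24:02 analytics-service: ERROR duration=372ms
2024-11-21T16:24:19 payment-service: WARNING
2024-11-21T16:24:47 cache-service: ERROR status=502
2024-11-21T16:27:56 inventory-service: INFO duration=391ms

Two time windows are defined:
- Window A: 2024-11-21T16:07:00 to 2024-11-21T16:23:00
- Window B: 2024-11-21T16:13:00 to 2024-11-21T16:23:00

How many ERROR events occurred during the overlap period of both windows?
2

To find overlap events:

1. Window A: 2024-11-21T16:07:00 to 2024-11-21T16:23:00
2. Window B: 2024-11-21T16:13:00 to 2024-11-21T16:23:00
3. Overlap period: 2024-11-21T16:13:00 to 2024-11-21T16:23:00
4. Count ERROR events in overlap: 2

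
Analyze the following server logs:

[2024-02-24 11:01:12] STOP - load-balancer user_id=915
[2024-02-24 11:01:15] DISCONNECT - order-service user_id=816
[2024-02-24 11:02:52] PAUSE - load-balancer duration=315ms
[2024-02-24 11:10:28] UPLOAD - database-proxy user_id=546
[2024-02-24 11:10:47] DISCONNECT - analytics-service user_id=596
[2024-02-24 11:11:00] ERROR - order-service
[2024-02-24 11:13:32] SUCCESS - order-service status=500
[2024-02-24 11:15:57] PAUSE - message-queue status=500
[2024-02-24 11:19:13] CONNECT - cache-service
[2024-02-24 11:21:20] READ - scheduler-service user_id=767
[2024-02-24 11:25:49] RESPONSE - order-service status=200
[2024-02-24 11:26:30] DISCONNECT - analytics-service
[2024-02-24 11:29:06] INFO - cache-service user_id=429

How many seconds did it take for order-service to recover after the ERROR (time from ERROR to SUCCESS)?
152

To calculate recovery time:

1. Find ERROR event for order-service: 2024-02-24 11:11:00
2. Find next SUCCESS event for order-service: 2024-02-24 11:13:32
3. Recovery time: 2024-02-24 11:13:32 - 2024-02-24 11:11:00 = 152 seconds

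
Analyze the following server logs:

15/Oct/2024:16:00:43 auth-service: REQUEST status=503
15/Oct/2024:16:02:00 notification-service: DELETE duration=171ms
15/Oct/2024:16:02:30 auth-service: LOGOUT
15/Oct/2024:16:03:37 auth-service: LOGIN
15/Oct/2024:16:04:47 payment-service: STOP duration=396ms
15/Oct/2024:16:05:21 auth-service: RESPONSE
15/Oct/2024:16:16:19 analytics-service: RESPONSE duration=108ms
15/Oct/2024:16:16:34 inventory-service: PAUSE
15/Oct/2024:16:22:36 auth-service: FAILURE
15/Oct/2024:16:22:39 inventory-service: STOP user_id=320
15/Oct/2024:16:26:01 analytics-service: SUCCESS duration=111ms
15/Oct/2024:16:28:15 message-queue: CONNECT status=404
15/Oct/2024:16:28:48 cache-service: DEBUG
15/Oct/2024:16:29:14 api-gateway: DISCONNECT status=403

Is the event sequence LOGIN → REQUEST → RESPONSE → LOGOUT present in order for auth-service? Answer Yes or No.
No

To verify sequence order:

1. Find all events in sequence LOGIN → REQUEST → RESPONSE → LOGOUT for auth-service
2. Extract their timestamps
3. Check if timestamps are in ascending order
4. Result: No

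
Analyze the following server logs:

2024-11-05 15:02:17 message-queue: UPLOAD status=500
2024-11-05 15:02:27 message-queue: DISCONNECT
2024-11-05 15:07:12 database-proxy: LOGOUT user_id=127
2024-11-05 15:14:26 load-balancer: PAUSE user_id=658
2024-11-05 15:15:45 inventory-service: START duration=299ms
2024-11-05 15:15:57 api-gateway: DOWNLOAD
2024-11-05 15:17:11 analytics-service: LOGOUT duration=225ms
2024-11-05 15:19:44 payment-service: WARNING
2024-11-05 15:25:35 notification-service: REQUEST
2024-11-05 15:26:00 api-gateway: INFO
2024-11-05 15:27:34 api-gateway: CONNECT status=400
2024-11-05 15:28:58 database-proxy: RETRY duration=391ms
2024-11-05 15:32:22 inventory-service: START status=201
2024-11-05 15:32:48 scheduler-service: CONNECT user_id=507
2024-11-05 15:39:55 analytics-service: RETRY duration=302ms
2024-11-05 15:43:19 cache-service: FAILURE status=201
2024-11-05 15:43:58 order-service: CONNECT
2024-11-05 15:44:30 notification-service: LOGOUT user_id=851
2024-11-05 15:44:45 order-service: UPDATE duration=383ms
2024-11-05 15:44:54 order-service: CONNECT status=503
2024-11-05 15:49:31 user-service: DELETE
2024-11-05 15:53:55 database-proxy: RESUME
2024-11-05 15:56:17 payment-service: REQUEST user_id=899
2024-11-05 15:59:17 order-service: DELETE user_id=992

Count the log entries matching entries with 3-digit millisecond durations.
5

To find matching entries:

1. Pattern to match: entries with 3-digit millisecond durations
2. Scan each log entry for the pattern
3. Count matches: 5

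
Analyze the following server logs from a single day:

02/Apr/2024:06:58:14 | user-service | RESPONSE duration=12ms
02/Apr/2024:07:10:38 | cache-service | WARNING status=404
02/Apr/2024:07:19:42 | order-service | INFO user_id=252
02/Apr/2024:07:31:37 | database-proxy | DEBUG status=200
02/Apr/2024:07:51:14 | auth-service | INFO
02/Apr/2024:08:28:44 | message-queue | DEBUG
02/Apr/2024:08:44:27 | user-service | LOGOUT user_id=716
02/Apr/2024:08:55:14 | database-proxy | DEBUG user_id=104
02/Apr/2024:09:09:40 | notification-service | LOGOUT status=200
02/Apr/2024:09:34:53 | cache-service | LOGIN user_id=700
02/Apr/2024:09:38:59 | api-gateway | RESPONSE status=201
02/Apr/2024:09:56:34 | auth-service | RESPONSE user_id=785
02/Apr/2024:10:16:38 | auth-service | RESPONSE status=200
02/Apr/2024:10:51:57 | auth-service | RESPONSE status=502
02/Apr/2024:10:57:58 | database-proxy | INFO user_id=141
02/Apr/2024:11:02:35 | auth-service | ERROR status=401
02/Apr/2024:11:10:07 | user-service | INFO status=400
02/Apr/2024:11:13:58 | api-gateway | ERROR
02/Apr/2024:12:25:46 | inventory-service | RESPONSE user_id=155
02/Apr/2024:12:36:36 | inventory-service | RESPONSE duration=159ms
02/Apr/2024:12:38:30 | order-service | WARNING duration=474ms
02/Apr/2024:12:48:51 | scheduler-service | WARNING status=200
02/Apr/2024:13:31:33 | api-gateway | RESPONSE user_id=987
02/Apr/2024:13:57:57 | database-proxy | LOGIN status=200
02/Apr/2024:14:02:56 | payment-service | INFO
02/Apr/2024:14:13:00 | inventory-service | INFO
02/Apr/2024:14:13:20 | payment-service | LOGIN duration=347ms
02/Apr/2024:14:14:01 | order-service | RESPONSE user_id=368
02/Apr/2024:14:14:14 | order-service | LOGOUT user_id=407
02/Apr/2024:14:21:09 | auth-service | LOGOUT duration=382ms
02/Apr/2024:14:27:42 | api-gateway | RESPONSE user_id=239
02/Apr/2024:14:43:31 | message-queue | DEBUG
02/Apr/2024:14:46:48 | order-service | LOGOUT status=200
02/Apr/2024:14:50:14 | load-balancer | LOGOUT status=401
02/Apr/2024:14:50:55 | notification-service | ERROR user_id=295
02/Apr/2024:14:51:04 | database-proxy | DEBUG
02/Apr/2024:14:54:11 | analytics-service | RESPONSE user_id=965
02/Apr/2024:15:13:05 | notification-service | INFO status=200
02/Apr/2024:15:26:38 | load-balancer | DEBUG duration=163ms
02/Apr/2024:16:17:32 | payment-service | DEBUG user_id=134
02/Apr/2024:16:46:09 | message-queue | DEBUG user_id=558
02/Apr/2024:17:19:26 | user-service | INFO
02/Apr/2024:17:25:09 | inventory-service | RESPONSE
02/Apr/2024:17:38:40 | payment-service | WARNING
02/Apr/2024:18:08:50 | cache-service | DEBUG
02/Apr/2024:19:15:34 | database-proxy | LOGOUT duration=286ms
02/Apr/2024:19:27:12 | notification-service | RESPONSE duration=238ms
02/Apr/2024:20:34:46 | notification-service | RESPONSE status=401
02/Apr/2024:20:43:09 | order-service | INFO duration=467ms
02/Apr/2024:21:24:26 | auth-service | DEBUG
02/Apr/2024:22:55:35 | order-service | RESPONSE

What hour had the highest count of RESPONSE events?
14

To find the peak hour:

1. Group all RESPONSE events by hour
2. Count events in each hour
3. Find hour with maximum count
4. Peak hour: 14 (with 3 events)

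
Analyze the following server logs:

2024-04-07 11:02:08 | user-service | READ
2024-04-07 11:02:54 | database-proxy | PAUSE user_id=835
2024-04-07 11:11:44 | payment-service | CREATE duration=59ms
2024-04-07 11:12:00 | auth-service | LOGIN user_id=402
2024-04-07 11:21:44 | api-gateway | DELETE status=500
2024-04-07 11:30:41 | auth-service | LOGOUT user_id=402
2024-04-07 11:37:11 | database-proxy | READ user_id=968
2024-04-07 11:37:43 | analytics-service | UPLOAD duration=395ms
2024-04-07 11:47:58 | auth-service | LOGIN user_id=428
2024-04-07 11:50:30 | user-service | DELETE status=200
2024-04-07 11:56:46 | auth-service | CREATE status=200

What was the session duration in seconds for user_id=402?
1121

To calculate session duration:

1. Find LOGIN event for user_id=402: 2024-04-07 11:12:00
2. Find LOGOUT event for user_id=402: 2024-04-07 11:30:41
3. Session duration: 2024-04-07 11:30:41 - 2024-04-07 11:12:00 = 1121 seconds (18 minutes)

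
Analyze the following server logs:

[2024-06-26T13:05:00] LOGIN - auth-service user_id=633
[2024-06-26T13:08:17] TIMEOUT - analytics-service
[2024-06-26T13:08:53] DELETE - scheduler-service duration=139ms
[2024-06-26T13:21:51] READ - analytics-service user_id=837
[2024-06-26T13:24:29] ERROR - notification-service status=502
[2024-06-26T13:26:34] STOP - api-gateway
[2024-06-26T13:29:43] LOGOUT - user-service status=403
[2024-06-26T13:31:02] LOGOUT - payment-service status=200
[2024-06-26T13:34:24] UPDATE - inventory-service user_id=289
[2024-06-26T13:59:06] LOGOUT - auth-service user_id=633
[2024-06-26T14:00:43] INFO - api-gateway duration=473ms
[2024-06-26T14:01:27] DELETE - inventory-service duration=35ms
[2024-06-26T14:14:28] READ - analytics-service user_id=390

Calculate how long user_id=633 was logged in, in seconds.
3246

To calculate session duration:

1. Find LOGIN event for user_id=633: 2024-06-26T13:05:00
2. Find LOGOUT event for user_id=633: 2024-06-26T13:59:06
3. Session duration: 2024-06-26T13:59:06 - 2024-06-26T13:05:00 = 3246 seconds (54 minutes)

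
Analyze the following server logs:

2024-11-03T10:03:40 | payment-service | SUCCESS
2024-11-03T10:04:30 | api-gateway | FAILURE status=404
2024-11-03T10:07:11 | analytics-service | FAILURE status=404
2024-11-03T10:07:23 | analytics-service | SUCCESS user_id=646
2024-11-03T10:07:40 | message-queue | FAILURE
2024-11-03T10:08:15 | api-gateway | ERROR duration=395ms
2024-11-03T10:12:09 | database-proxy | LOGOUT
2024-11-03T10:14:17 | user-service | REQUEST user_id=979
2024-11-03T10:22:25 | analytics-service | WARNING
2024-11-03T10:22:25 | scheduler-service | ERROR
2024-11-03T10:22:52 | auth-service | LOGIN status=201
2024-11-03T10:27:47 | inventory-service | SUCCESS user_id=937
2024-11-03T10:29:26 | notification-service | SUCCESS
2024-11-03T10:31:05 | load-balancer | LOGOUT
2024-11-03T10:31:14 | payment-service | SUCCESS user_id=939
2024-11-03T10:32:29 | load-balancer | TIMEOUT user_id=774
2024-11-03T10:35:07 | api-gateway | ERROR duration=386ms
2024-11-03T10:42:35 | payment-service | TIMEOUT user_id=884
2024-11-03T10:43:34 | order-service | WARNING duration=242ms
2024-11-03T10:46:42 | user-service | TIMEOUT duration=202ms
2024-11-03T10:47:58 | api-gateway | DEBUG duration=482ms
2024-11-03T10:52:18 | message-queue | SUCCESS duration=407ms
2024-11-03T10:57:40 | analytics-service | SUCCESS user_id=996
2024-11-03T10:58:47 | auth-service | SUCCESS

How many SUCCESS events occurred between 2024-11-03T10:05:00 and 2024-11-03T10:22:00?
1

To count events in the time window:

1. Window boundaries: 2024-11-03T10:05:00 to 2024-11-03T10:22:00
2. Filter for SUCCESS events within this window
3. Count matching events: 1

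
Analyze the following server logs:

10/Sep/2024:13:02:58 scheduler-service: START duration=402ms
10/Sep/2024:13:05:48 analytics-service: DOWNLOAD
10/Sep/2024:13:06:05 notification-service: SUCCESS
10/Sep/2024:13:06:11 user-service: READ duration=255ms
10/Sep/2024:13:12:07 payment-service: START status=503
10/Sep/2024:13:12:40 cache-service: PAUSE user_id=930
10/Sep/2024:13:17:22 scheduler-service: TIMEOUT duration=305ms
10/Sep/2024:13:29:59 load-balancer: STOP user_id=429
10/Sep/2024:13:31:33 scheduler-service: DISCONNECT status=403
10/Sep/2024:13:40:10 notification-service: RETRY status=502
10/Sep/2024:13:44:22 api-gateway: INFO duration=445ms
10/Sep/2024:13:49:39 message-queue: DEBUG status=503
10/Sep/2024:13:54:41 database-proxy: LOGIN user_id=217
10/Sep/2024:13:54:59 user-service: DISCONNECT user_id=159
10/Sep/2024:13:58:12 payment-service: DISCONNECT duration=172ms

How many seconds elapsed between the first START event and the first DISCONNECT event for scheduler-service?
1715

To find the time between events:

1. Locate the first START event for scheduler-service: 10/Sep/2024:13:02:58
2. Locate the first DISCONNECT event for scheduler-service: 10/Sep/2024:13:31:33
3. Calculate the difference: 10/Sep/2024:13:31:33 - 10/Sep/2024:13:02:58 = 1715 seconds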